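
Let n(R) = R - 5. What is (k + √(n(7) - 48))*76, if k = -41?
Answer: -3116 + 76*I*√46 ≈ -3116.0 + 515.46*I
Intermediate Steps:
n(R) = -5 + R
(k + √(n(7) - 48))*76 = (-41 + √((-5 + 7) - 48))*76 = (-41 + √(2 - 48))*76 = (-41 + √(-46))*76 = (-41 + I*√46)*76 = -3116 + 76*I*√46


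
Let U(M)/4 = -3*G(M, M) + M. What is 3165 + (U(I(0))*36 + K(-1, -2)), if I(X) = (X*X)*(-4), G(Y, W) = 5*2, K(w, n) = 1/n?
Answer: -2311/2 ≈ -1155.5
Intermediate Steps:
G(Y, W) = 10
I(X) = -4*X² (I(X) = X²*(-4) = -4*X²)
U(M) = -120 + 4*M (U(M) = 4*(-3*10 + M) = 4*(-30 + M) = -120 + 4*M)
3165 + (U(I(0))*36 + K(-1, -2)) = 3165 + ((-120 + 4*(-4*0²))*36 + 1/(-2)) = 3165 + ((-120 + 4*(-4*0))*36 - ½) = 3165 + ((-120 + 4*0)*36 - ½) = 3165 + ((-120 + 0)*36 - ½) = 3165 + (-120*36 - ½) = 3165 + (-4320 - ½) = 3165 - 8641/2 = -2311/2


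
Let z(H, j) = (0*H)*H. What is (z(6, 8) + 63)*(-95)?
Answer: -5985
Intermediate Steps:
z(H, j) = 0 (z(H, j) = 0*H = 0)
(z(6, 8) + 63)*(-95) = (0 + 63)*(-95) = 63*(-95) = -5985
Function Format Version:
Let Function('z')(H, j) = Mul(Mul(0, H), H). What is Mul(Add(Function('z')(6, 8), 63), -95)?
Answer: -5985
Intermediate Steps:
Function('z')(H, j) = 0 (Function('z')(H, j) = Mul(0, H) = 0)
Mul(Add(Function('z')(6, 8), 63), -95) = Mul(Add(0, 63), -95) = Mul(63, -95) = -5985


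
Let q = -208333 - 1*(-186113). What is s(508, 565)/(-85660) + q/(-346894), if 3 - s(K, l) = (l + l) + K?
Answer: 247053689/2971494004 ≈ 0.083141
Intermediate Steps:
s(K, l) = 3 - K - 2*l (s(K, l) = 3 - ((l + l) + K) = 3 - (2*l + K) = 3 - (K + 2*l) = 3 + (-K - 2*l) = 3 - K - 2*l)
q = -22220 (q = -208333 + 186113 = -22220)
s(508, 565)/(-85660) + q/(-346894) = (3 - 1*508 - 2*565)/(-85660) - 22220/(-346894) = (3 - 508 - 1130)*(-1/85660) - 22220*(-1/346894) = -1635*(-1/85660) + 11110/173447 = 327/17132 + 11110/173447 = 247053689/2971494004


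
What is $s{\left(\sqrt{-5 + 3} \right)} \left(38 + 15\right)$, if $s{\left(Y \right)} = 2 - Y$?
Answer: $106 - 53 i \sqrt{2} \approx 106.0 - 74.953 i$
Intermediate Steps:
$s{\left(\sqrt{-5 + 3} \right)} \left(38 + 15\right) = \left(2 - \sqrt{-5 + 3}\right) \left(38 + 15\right) = \left(2 - \sqrt{-2}\right) 53 = \left(2 - i \sqrt{2}\right) 53 = 106 - 53 i \sqrt{2}$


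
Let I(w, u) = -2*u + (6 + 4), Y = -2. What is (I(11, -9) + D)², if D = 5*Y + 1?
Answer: 361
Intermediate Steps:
I(w, u) = 10 - 2*u (I(w, u) = -2*u + 10 = 10 - 2*u)
D = -9 (D = 5*(-2) + 1 = -10 + 1 = -9)
(I(11, -9) + D)² = ((10 - 2*(-9)) - 9)² = ((10 + 18) - 9)² = (28 - 9)² = 19² = 361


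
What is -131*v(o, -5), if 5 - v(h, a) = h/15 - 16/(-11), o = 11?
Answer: -60784/165 ≈ -368.39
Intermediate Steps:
v(h, a) = 39/11 - h/15 (v(h, a) = 5 - (h/15 - 16/(-11)) = 5 - (h*(1/15) - 16*(-1/11)) = 5 - (h/15 + 16/11) = 5 - (16/11 + h/15) = 5 + (-16/11 - h/15) = 39/11 - h/15)
-131*v(o, -5) = -131*(39/11 - 1/15*11) = -131*(39/11 - 11/15) = -131*464/165 = -60784/165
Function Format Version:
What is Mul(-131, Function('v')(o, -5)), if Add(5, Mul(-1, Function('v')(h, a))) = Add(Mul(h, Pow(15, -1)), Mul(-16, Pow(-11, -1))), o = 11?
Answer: Rational(-60784, 165) ≈ -368.39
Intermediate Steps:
Function('v')(h, a) = Add(Rational(39, 11), Mul(Rational(-1, 15), h)) (Function('v')(h, a) = Add(5, Mul(-1, Add(Mul(h, Pow(15, -1)), Mul(-16, Pow(-11, -1))))) = Add(5, Mul(-1, Add(Mul(h, Rational(1, 15)), Mul(-16, Rational(-1, 11))))) = Add(5, Mul(-1, Add(Mul(Rational(1, 15), h), Rational(16, 11)))) = Add(5, Mul(-1, Add(Rational(16, 11), Mul(Rational(1, 15), h)))) = Add(5, Add(Rational(-16, 11), Mul(Rational(-1, 15), h))) = Add(Rational(39, 11), Mul(Rational(-1, 15), h)))
Mul(-131, Function('v')(o, -5)) = Mul(-131, Add(Rational(39, 11), Mul(Rational(-1, 15), 11))) = Mul(-131, Add(Rational(39, 11), Rational(-11, 15))) = Mul(-131, Rational(464, 165)) = Rational(-60784, 165)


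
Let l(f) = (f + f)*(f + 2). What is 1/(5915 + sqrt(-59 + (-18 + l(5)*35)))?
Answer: 845/4997836 - sqrt(2373)/34984852 ≈ 0.00016768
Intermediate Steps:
l(f) = 2*f*(2 + f) (l(f) = (2*f)*(2 + f) = 2*f*(2 + f))
1/(5915 + sqrt(-59 + (-18 + l(5)*35))) = 1/(5915 + sqrt(-59 + (-18 + (2*5*(2 + 5))*35))) = 1/(5915 + sqrt(-59 + (-18 + (2*5*7)*35))) = 1/(5915 + sqrt(-59 + (-18 + 70*35))) = 1/(5915 + sqrt(-59 + (-18 + 2450))) = 1/(5915 + sqrt(-59 + 2432)) = 1/(5915 + sqrt(2373))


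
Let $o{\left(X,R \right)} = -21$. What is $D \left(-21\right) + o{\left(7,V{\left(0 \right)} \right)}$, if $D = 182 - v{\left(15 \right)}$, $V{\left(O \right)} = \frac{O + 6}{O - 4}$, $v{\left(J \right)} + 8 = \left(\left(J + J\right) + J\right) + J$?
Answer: $-2751$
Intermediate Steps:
$v{\left(J \right)} = -8 + 4 J$ ($v{\left(J \right)} = -8 + \left(\left(\left(J + J\right) + J\right) + J\right) = -8 + \left(\left(2 J + J\right) + J\right) = -8 + \left(3 J + J\right) = -8 + 4 J$)
$V{\left(O \right)} = \frac{6 + O}{-4 + O}$
$D = 130$ ($D = 182 - \left(-8 + 4 \cdot 15\right) = 182 - \left(-8 + 60\right) = 182 - 52 = 130$)
$D \left(-21\right) + o{\left(7,V{\left(0 \right)} \right)} = 130 \left(-21\right) - 21 = -2730 - 21 = -2751$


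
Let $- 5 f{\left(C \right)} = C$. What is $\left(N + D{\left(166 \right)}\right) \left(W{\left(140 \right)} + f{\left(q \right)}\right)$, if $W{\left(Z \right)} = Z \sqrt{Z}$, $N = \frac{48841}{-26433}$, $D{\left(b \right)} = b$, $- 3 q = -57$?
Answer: $- \frac{82441703}{132165} + \frac{1214930360 \sqrt{35}}{26433} \approx 2.713 \cdot 10^{5}$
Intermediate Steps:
$q = 19$ ($q = \left(- \frac{1}{3}\right) \left(-57\right) = 19$)
$f{\left(C \right)} = - \frac{C}{5}$
$N = - \frac{48841}{26433}$ ($N = 48841 \left(- \frac{1}{26433}\right) = - \frac{48841}{26433} \approx -1.8477$)
$W{\left(Z \right)} = Z^{\frac{3}{2}}$
$\left(N + D{\left(166 \right)}\right) \left(W{\left(140 \right)} + f{\left(q \right)}\right) = \left(- \frac{48841}{26433} + 166\right) \left(140^{\frac{3}{2}} - \frac{19}{5}\right) = \frac{4339037 \left(280 \sqrt{35} - \frac{19}{5}\right)}{26433} = \frac{4339037 \left(- \frac{19}{5} + 280 \sqrt{35}\right)}{26433} = - \frac{82441703}{132165} + \frac{1214930360 \sqrt{35}}{26433}$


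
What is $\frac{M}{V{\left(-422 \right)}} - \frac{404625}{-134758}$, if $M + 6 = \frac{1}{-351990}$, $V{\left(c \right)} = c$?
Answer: $\frac{2322596516453}{769881679740} \approx 3.0168$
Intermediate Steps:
$M = - \frac{2111941}{351990}$ ($M = -6 + \frac{1}{-351990} = -6 - \frac{1}{351990} = - \frac{2111941}{351990} \approx -6.0$)
$\frac{M}{V{\left(-422 \right)}} - \frac{404625}{-134758} = - \frac{2111941}{351990 \left(-422\right)} - \frac{404625}{-134758} = \left(- \frac{2111941}{351990}\right) \left(- \frac{1}{422}\right) - - \frac{31125}{10366} = \frac{2111941}{148539780} + \frac{31125}{10366} = \frac{2322596516453}{769881679740}$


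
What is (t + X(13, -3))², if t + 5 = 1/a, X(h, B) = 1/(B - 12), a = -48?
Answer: 165649/6400 ≈ 25.883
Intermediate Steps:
X(h, B) = 1/(-12 + B)
t = -241/48 (t = -5 + 1/(-48) = -5 - 1/48 = -241/48 ≈ -5.0208)
(t + X(13, -3))² = (-241/48 + 1/(-12 - 3))² = (-241/48 + 1/(-15))² = (-241/48 - 1/15)² = (-407/80)² = 165649/6400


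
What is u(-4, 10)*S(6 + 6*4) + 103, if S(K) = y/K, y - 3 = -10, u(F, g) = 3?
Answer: 1023/10 ≈ 102.30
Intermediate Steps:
y = -7 (y = 3 - 10 = -7)
S(K) = -7/K
u(-4, 10)*S(6 + 6*4) + 103 = 3*(-7/(6 + 6*4)) + 103 = 3*(-7/(6 + 24)) + 103 = 3*(-7/30) + 103 = -7/10 + 103 = 1023/10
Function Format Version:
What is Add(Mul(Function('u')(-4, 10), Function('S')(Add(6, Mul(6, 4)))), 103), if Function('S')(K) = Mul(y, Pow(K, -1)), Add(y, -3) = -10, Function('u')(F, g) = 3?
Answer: Rational(1023, 10) ≈ 102.30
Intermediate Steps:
y = -7 (y = Add(3, -10) = -7)
Function('S')(K) = Mul(-7, Pow(K, -1))
Add(Mul(Function('u')(-4, 10), Function('S')(Add(6, Mul(6, 4)))), 103) = Add(Mul(3, Mul(-7, Pow(Add(6, Mul(6, 4)), -1))), 103) = Add(Mul(3, Mul(-7, Pow(Add(6, 24), -1))), 103) = Add(Mul(3, Mul(-7, Pow(30, -1))), 103) = Add(Mul(3, Mul(-7, Rational(1, 30))), 103) = Add(Mul(3, Rational(-7, 30)), 103) = Add(Rational(-7, 10), 103) = Rational(1023, 10)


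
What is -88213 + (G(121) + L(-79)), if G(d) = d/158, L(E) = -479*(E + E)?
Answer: -1979777/158 ≈ -12530.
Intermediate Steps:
L(E) = -958*E
G(d) = d/158 (G(d) = d*(1/158) = d/158)
-88213 + (G(121) + L(-79)) = -88213 + ((1/158)*121 - 958*(-79)) = -88213 + (121/158 + 75682) = -88213 + 11957877/158 = -1979777/158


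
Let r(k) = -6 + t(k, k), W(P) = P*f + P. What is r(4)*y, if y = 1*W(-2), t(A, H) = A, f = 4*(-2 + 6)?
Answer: 68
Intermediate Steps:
f = 16 (f = 4*4 = 16)
W(P) = 17*P (W(P) = P*16 + P = 16*P + P = 17*P)
r(k) = -6 + k
y = -34 (y = 1*(17*(-2)) = 1*(-34) = -34)
r(4)*y = (-6 + 4)*(-34) = -2*(-34) = 68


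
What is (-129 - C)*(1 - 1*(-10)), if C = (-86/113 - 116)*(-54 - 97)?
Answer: -22075581/113 ≈ -1.9536e+5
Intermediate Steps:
C = 1992294/113 (C = (-86*1/113 - 116)*(-151) = (-86/113 - 116)*(-151) = -13194/113*(-151) = 1992294/113 ≈ 17631.)
(-129 - C)*(1 - 1*(-10)) = (-129 - 1*1992294/113)*(1 - 1*(-10)) = (-129 - 1992294/113)*(1 + 10) = -2006871/113*11 = -22075581/113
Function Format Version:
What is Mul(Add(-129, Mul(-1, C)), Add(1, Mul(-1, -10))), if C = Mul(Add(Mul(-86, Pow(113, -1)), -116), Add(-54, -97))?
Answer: Rational(-22075581, 113) ≈ -1.9536e+5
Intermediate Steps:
C = Rational(1992294, 113) (C = Mul(Add(Mul(-86, Rational(1, 113)), -116), -151) = Mul(Add(Rational(-86, 113), -116), -151) = Mul(Rational(-13194, 113), -151) = Rational(1992294, 113) ≈ 17631.)
Mul(Add(-129, Mul(-1, C)), Add(1, Mul(-1, -10))) = Mul(Add(-129, Mul(-1, Rational(1992294, 113))), Add(1, Mul(-1, -10))) = Mul(Add(-129, Rational(-1992294, 113)), Add(1, 10)) = Mul(Rational(-2006871, 113), 11) = Rational(-22075581, 113)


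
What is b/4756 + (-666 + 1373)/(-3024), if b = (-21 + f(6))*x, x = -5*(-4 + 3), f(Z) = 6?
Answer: -128189/513648 ≈ -0.24957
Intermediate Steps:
x = 5 (x = -5*(-1) = 5)
b = -75 (b = (-21 + 6)*5 = -15*5 = -75)
b/4756 + (-666 + 1373)/(-3024) = -75/4756 + (-666 + 1373)/(-3024) = -75*1/4756 + 707*(-1/3024) = -75/4756 - 101/432 = -128189/513648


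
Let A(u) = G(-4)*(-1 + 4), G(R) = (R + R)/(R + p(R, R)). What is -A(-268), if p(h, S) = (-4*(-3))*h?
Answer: -6/13 ≈ -0.46154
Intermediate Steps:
p(h, S) = 12*h
G(R) = 2/13 (G(R) = (R + R)/(R + 12*R) = (2*R)/((13*R)) = (2*R)*(1/(13*R)) = 2/13)
A(u) = 6/13 (A(u) = 2*(-1 + 4)/13 = (2/13)*3 = 6/13)
-A(-268) = -1*6/13 = -6/13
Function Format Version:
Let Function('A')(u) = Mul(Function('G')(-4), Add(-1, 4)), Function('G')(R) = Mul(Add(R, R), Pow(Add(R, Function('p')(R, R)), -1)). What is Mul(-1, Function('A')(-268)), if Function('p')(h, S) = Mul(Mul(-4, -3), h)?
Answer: Rational(-6, 13) ≈ -0.46154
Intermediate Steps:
Function('p')(h, S) = Mul(12, h)
Function('G')(R) = Rational(2, 13) (Function('G')(R) = Mul(Add(R, R), Pow(Add(R, Mul(12, R)), -1)) = Mul(Mul(2, R), Pow(Mul(13, R), -1)) = Mul(Mul(2, R), Mul(Rational(1, 13), Pow(R, -1))) = Rational(2, 13))
Function('A')(u) = Rational(6, 13) (Function('A')(u) = Mul(Rational(2, 13), Add(-1, 4)) = Mul(Rational(2, 13), 3) = Rational(6, 13))
Mul(-1, Function('A')(-268)) = Mul(-1, Rational(6, 13)) = Rational(-6, 13)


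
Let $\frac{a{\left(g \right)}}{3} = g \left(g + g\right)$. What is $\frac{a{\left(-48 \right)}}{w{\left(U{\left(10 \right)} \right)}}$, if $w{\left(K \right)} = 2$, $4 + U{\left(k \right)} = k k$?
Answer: $6912$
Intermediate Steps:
$U{\left(k \right)} = -4 + k^{2}$ ($U{\left(k \right)} = -4 + k k = -4 + k^{2}$)
$a{\left(g \right)} = 6 g^{2}$ ($a{\left(g \right)} = 3 g \left(g + g\right) = 3 g 2 g = 3 \cdot 2 g^{2} = 6 g^{2}$)
$\frac{a{\left(-48 \right)}}{w{\left(U{\left(10 \right)} \right)}} = \frac{6 \left(-48\right)^{2}}{2} = 6 \cdot 2304 \cdot \frac{1}{2} = 13824 \cdot \frac{1}{2} = 6912$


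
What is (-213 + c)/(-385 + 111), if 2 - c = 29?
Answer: 120/137 ≈ 0.87591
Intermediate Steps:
c = -27 (c = 2 - 1*29 = 2 - 29 = -27)
(-213 + c)/(-385 + 111) = (-213 - 27)/(-385 + 111) = -240/(-274) = -240*(-1/274) = 120/137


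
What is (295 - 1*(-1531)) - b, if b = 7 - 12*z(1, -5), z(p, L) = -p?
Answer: 1807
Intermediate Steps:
b = 19 (b = 7 - (-12) = 7 - 12*(-1) = 7 + 12 = 19)
(295 - 1*(-1531)) - b = (295 - 1*(-1531)) - 1*19 = (295 + 1531) - 19 = 1826 - 19 = 1807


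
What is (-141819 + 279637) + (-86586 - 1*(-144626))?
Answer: 195858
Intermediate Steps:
(-141819 + 279637) + (-86586 - 1*(-144626)) = 137818 + (-86586 + 144626) = 137818 + 58040 = 195858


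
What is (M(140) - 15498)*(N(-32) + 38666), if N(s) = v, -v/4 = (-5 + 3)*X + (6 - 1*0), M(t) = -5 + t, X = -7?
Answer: -592796718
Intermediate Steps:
v = -80 (v = -4*((-5 + 3)*(-7) + (6 - 1*0)) = -4*(-2*(-7) + (6 + 0)) = -4*(14 + 6) = -4*20 = -80)
N(s) = -80
(M(140) - 15498)*(N(-32) + 38666) = ((-5 + 140) - 15498)*(-80 + 38666) = (135 - 15498)*38586 = -15363*38586 = -592796718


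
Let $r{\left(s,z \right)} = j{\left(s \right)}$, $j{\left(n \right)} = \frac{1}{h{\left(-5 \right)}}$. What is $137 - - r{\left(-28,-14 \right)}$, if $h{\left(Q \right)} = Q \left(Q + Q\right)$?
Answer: $\frac{6851}{50} \approx 137.02$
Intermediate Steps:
$h{\left(Q \right)} = 2 Q^{2}$ ($h{\left(Q \right)} = Q 2 Q = 2 Q^{2}$)
$j{\left(n \right)} = \frac{1}{50}$ ($j{\left(n \right)} = \frac{1}{2 \left(-5\right)^{2}} = \frac{1}{2 \cdot 25} = \frac{1}{50}$)
$r{\left(s,z \right)} = \frac{1}{50}$
$137 - - r{\left(-28,-14 \right)} = 137 - \left(-1\right) \frac{1}{50} = 137 - - \frac{1}{50} = 137 + \frac{1}{50} = \frac{6851}{50}$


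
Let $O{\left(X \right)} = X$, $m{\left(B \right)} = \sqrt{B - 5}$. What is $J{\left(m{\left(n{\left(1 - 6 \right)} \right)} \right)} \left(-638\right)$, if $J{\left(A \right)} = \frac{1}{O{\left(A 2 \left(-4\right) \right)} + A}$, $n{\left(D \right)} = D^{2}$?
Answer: $\frac{319 \sqrt{5}}{35} \approx 20.38$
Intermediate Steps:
$m{\left(B \right)} = \sqrt{-5 + B}$
$J{\left(A \right)} = - \frac{1}{7 A}$ ($J{\left(A \right)} = \frac{1}{A 2 \left(-4\right) + A} = \frac{1}{2 A \left(-4\right) + A} = \frac{1}{- 8 A + A} = \frac{1}{\left(-7\right) A} = - \frac{1}{7 A}$)
$J{\left(m{\left(n{\left(1 - 6 \right)} \right)} \right)} \left(-638\right) = - \frac{1}{7 \sqrt{-5 + \left(1 - 6\right)^{2}}} \left(-638\right) = - \frac{1}{7 \sqrt{-5 + \left(-5\right)^{2}}} \left(-638\right) = - \frac{1}{7 \sqrt{-5 + 25}} \left(-638\right) = - \frac{1}{7 \sqrt{20}} \left(-638\right) = - \frac{1}{7 \cdot 2 \sqrt{5}} \left(-638\right) = - \frac{\frac{1}{10} \sqrt{5}}{7} \left(-638\right) = - \frac{\sqrt{5}}{70} \left(-638\right) = \frac{319 \sqrt{5}}{35}$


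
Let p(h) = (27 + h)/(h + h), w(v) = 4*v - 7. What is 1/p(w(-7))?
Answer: 35/4 ≈ 8.7500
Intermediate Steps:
w(v) = -7 + 4*v
p(h) = (27 + h)/(2*h) (p(h) = (27 + h)/((2*h)) = (27 + h)*(1/(2*h)) = (27 + h)/(2*h))
1/p(w(-7)) = 1/((27 + (-7 + 4*(-7)))/(2*(-7 + 4*(-7)))) = 1/((27 + (-7 - 28))/(2*(-7 - 28))) = 1/((½)*(27 - 35)/(-35)) = 1/((½)*(-1/35)*(-8)) = 1/(4/35) = 35/4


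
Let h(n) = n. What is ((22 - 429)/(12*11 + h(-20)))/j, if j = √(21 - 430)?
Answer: 407*I*√409/45808 ≈ 0.17969*I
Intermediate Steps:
j = I*√409 (j = √(-409) = I*√409 ≈ 20.224*I)
((22 - 429)/(12*11 + h(-20)))/j = ((22 - 429)/(12*11 - 20))/((I*√409)) = (-407/(132 - 20))*(-I*√409/409) = (-407/112)*(-I*√409/409) = (-407*1/112)*(-I*√409/409) = -(-407)*I*√409/45808 = 407*I*√409/45808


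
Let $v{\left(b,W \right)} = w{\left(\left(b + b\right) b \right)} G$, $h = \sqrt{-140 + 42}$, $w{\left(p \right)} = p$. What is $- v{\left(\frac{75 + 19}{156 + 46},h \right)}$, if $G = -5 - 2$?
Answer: $\frac{30926}{10201} \approx 3.0317$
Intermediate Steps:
$G = -7$
$h = 7 i \sqrt{2}$ ($h = \sqrt{-98} = 7 i \sqrt{2} \approx 9.8995 i$)
$v{\left(b,W \right)} = - 14 b^{2}$ ($v{\left(b,W \right)} = \left(b + b\right) b \left(-7\right) = 2 b b \left(-7\right) = 2 b^{2} \left(-7\right) = - 14 b^{2}$)
$- v{\left(\frac{75 + 19}{156 + 46},h \right)} = - \left(-14\right) \left(\frac{75 + 19}{156 + 46}\right)^{2} = - \left(-14\right) \left(\frac{94}{202}\right)^{2} = - \left(-14\right) \left(94 \cdot \frac{1}{202}\right)^{2} = - \left(-14\right) \left(\frac{47}{101}\right)^{2} = - \frac{\left(-14\right) 2209}{10201} = \left(-1\right) \left(- \frac{30926}{10201}\right) = \frac{30926}{10201}$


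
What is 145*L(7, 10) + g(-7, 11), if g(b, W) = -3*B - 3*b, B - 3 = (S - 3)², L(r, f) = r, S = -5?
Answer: 835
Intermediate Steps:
B = 67 (B = 3 + (-5 - 3)² = 3 + (-8)² = 3 + 64 = 67)
g(b, W) = -201 - 3*b (g(b, W) = -3*67 - 3*b = -201 - 3*b)
145*L(7, 10) + g(-7, 11) = 145*7 + (-201 - 3*(-7)) = 1015 + (-201 + 21) = 1015 - 180 = 835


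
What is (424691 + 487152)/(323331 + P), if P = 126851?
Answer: 911843/450182 ≈ 2.0255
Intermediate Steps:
(424691 + 487152)/(323331 + P) = (424691 + 487152)/(323331 + 126851) = 911843/450182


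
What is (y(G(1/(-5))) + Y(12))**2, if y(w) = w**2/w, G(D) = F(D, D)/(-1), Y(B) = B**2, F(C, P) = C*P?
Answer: 12952801/625 ≈ 20724.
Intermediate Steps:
G(D) = -D**2 (G(D) = (D*D)/(-1) = D**2*(-1) = -D**2)
y(w) = w
(y(G(1/(-5))) + Y(12))**2 = (-(1/(-5))**2 + 12**2)**2 = (-(-1/5)**2 + 144)**2 = (-1*1/25 + 144)**2 = (-1/25 + 144)**2 = (3599/25)**2 = 12952801/625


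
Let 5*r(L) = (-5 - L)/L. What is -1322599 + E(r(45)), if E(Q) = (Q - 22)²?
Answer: -107090519/81 ≈ -1.3221e+6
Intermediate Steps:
r(L) = (-5 - L)/(5*L) (r(L) = ((-5 - L)/L)/5 = (-5 - L)/(5*L))
E(Q) = (-22 + Q)²
-1322599 + E(r(45)) = -1322599 + (-22 + (⅕)*(-5 - 1*45)/45)² = -1322599 + (-22 + (⅕)*(1/45)*(-5 - 45))² = -1322599 + (-22 + (⅕)*(1/45)*(-50))² = -1322599 + (-22 - 2/9)² = -1322599 + (-200/9)² = -1322599 + 40000/81 = -107090519/81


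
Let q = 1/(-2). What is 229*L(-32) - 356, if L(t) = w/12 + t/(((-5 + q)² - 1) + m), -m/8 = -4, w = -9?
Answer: -634443/980 ≈ -647.39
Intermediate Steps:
m = 32 (m = -8*(-4) = 32)
q = -½ ≈ -0.50000
L(t) = -¾ + 4*t/245 (L(t) = -9/12 + t/(((-5 - ½)² - 1) + 32) = -9*1/12 + t/(((-11/2)² - 1) + 32) = -¾ + t/((121/4 - 1) + 32) = -¾ + t/(117/4 + 32) = -¾ + t/(245/4) = -¾ + t*(4/245) = -¾ + 4*t/245)
229*L(-32) - 356 = 229*(-¾ + (4/245)*(-32)) - 356 = 229*(-¾ - 128/245) - 356 = 229*(-1247/980) - 356 = -285563/980 - 356 = -634443/980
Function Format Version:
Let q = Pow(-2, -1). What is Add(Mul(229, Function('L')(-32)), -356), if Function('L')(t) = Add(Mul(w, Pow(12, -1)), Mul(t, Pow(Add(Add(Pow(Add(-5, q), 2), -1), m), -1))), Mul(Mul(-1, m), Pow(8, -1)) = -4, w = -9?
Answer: Rational(-634443, 980) ≈ -647.39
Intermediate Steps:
m = 32 (m = Mul(-8, -4) = 32)
q = Rational(-1, 2) ≈ -0.50000
Function('L')(t) = Add(Rational(-3, 4), Mul(Rational(4, 245), t)) (Function('L')(t) = Add(Mul(-9, Pow(12, -1)), Mul(t, Pow(Add(Add(Pow(Add(-5, Rational(-1, 2)), 2), -1), 32), -1))) = Add(Mul(-9, Rational(1, 12)), Mul(t, Pow(Add(Add(Pow(Rational(-11, 2), 2), -1), 32), -1))) = Add(Rational(-3, 4), Mul(t, Pow(Add(Add(Rational(121, 4), -1), 32), -1))) = Add(Rational(-3, 4), Mul(t, Pow(Add(Rational(117, 4), 32), -1))) = Add(Rational(-3, 4), Mul(t, Pow(Rational(245, 4), -1))) = Add(Rational(-3, 4), Mul(t, Rational(4, 245))) = Add(Rational(-3, 4), Mul(Rational(4, 245), t)))
Add(Mul(229, Function('L')(-32)), -356) = Add(Mul(229, Add(Rational(-3, 4), Mul(Rational(4, 245), -32))), -356) = Add(Mul(229, Add(Rational(-3, 4), Rational(-128, 245))), -356) = Add(Mul(229, Rational(-1247, 980)), -356) = Add(Rational(-285563, 980), -356) = Rational(-634443, 980)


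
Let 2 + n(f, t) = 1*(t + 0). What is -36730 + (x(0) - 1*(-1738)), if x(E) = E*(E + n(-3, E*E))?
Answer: -34992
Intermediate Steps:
n(f, t) = -2 + t (n(f, t) = -2 + 1*(t + 0) = -2 + 1*t = -2 + t)
x(E) = E*(-2 + E + E²) (x(E) = E*(E + (-2 + E*E)) = E*(E + (-2 + E²)) = E*(-2 + E + E²))
-36730 + (x(0) - 1*(-1738)) = -36730 + (0*(-2 + 0 + 0²) - 1*(-1738)) = -36730 + (0*(-2 + 0 + 0) + 1738) = -36730 + (0*(-2) + 1738) = -36730 + (0 + 1738) = -36730 + 1738 = -34992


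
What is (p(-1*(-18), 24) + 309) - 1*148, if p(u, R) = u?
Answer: 179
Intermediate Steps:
(p(-1*(-18), 24) + 309) - 1*148 = (-1*(-18) + 309) - 1*148 = (18 + 309) - 148 = 327 - 148 = 179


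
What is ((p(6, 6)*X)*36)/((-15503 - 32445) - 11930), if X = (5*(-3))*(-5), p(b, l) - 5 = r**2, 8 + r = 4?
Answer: -4050/4277 ≈ -0.94693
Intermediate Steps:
r = -4 (r = -8 + 4 = -4)
p(b, l) = 21 (p(b, l) = 5 + (-4)**2 = 5 + 16 = 21)
X = 75 (X = -15*(-5) = 75)
((p(6, 6)*X)*36)/((-15503 - 32445) - 11930) = ((21*75)*36)/((-15503 - 32445) - 11930) = (1575*36)/(-47948 - 11930) = 56700/(-59878) = 56700*(-1/59878) = -4050/4277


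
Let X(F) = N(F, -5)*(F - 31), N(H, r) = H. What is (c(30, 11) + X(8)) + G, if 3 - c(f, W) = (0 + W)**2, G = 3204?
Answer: 2902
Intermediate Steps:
c(f, W) = 3 - W**2 (c(f, W) = 3 - (0 + W)**2 = 3 - W**2)
X(F) = F*(-31 + F) (X(F) = F*(F - 31) = F*(-31 + F))
(c(30, 11) + X(8)) + G = ((3 - 1*11**2) + 8*(-31 + 8)) + 3204 = ((3 - 1*121) + 8*(-23)) + 3204 = ((3 - 121) - 184) + 3204 = (-118 - 184) + 3204 = -302 + 3204 = 2902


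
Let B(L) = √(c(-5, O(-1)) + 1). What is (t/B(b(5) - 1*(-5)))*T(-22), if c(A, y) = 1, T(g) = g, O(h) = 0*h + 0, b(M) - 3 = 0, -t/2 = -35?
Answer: -770*√2 ≈ -1088.9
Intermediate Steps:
t = 70 (t = -2*(-35) = 70)
b(M) = 3 (b(M) = 3 + 0 = 3)
O(h) = 0 (O(h) = 0 + 0 = 0)
B(L) = √2 (B(L) = √(1 + 1) = √2)
(t/B(b(5) - 1*(-5)))*T(-22) = (70/(√2))*(-22) = (70*(√2/2))*(-22) = (35*√2)*(-22) = -770*√2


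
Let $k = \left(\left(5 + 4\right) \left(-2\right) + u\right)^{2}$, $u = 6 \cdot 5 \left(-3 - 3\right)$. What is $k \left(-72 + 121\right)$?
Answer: $1920996$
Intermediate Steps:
$u = -180$ ($u = 30 \left(-3 - 3\right) = 30 \left(-6\right) = -180$)
$k = 39204$ ($k = \left(\left(5 + 4\right) \left(-2\right) - 180\right)^{2} = \left(9 \left(-2\right) - 180\right)^{2} = \left(-18 - 180\right)^{2} = \left(-198\right)^{2} = 39204$)
$k \left(-72 + 121\right) = 39204 \left(-72 + 121\right) = 39204 \cdot 49 = 1920996$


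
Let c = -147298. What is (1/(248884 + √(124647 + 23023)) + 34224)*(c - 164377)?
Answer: -330366239960736383950/30971548893 + 311675*√147670/61943097786 ≈ -1.0667e+10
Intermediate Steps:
(1/(248884 + √(124647 + 23023)) + 34224)*(c - 164377) = (1/(248884 + √(124647 + 23023)) + 34224)*(-147298 - 164377) = (1/(248884 + √147670) + 34224)*(-311675) = (34224 + 1/(248884 + √147670))*(-311675) = -10666765200 - 311675/(248884 + √147670)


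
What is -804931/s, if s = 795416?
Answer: -804931/795416 ≈ -1.0120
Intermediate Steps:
-804931/s = -804931/795416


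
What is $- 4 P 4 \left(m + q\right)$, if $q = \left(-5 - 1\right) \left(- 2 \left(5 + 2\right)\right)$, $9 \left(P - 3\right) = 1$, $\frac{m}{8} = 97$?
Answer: $- \frac{385280}{9} \approx -42809.0$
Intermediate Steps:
$m = 776$ ($m = 8 \cdot 97 = 776$)
$P = \frac{28}{9}$ ($P = 3 + \frac{1}{9} \cdot 1 = 3 + \frac{1}{9} = \frac{28}{9} \approx 3.1111$)
$q = 84$ ($q = - 6 \left(\left(-2\right) 7\right) = \left(-6\right) \left(-14\right) = 84$)
$- 4 P 4 \left(m + q\right) = \left(-4\right) \frac{28}{9} \cdot 4 \left(776 + 84\right) = \left(- \frac{112}{9}\right) 4 \cdot 860 = \left(- \frac{448}{9}\right) 860 = - \frac{385280}{9}$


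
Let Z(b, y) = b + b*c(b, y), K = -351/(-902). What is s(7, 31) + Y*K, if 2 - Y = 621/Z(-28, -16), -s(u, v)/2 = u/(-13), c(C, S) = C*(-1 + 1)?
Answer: 3442735/328328 ≈ 10.486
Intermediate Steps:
K = 351/902 (K = -351*(-1/902) = 351/902 ≈ 0.38914)
c(C, S) = 0 (c(C, S) = C*0 = 0)
s(u, v) = 2*u/13 (s(u, v) = -2*u/(-13) = -2*u*(-1)/13 = -(-2)*u/13 = 2*u/13)
Z(b, y) = b (Z(b, y) = b + b*0 = b + 0 = b)
Y = 677/28 (Y = 2 - 621/(-28) = 2 - 621*(-1)/28 = 2 - 1*(-621/28) = 2 + 621/28 = 677/28 ≈ 24.179)
s(7, 31) + Y*K = (2/13)*7 + (677/28)*(351/902) = 14/13 + 237627/25256 = 3442735/328328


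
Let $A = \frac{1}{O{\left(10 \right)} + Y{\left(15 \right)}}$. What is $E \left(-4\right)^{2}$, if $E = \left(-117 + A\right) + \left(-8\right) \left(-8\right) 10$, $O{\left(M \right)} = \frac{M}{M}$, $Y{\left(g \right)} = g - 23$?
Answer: $\frac{58560}{7} \approx 8365.7$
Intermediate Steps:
$Y{\left(g \right)} = -23 + g$
$O{\left(M \right)} = 1$
$A = - \frac{1}{7}$ ($A = \frac{1}{1 + \left(-23 + 15\right)} = \frac{1}{1 - 8} = \frac{1}{-7} = - \frac{1}{7} \approx -0.14286$)
$E = \frac{3660}{7}$ ($E = \left(-117 - \frac{1}{7}\right) + \left(-8\right) \left(-8\right) 10 = - \frac{820}{7} + 64 \cdot 10 = - \frac{820}{7} + 640 = \frac{3660}{7} \approx 522.86$)
$E \left(-4\right)^{2} = \frac{3660 \left(-4\right)^{2}}{7} = \frac{3660}{7} \cdot 16 = \frac{58560}{7}$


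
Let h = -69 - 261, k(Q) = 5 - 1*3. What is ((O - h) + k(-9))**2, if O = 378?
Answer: 504100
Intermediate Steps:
k(Q) = 2 (k(Q) = 5 - 3 = 2)
h = -330
((O - h) + k(-9))**2 = ((378 - 1*(-330)) + 2)**2 = ((378 + 330) + 2)**2 = (708 + 2)**2 = 710**2 = 504100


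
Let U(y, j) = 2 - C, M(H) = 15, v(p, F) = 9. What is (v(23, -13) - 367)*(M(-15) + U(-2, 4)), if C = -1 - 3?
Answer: -7518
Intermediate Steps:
C = -4
U(y, j) = 6 (U(y, j) = 2 - 1*(-4) = 2 + 4 = 6)
(v(23, -13) - 367)*(M(-15) + U(-2, 4)) = (9 - 367)*(15 + 6) = -358*21 = -7518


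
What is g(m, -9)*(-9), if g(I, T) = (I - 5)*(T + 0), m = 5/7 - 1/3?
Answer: -2619/7 ≈ -374.14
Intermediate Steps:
m = 8/21 (m = 5*(⅐) - 1*⅓ = 5/7 - ⅓ = 8/21 ≈ 0.38095)
g(I, T) = T*(-5 + I) (g(I, T) = (-5 + I)*T = T*(-5 + I))
g(m, -9)*(-9) = -9*(-5 + 8/21)*(-9) = -9*(-97/21)*(-9) = (291/7)*(-9) = -2619/7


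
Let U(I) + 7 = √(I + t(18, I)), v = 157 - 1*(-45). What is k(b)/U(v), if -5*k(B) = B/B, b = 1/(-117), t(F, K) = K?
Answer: -7/1775 - 2*√101/1775 ≈ -0.015267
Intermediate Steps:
v = 202 (v = 157 + 45 = 202)
b = -1/117 ≈ -0.0085470
k(B) = -⅕ (k(B) = -B/(5*B) = -⅕*1 = -⅕)
U(I) = -7 + √2*√I (U(I) = -7 + √(I + I) = -7 + √(2*I) = -7 + √2*√I)
k(b)/U(v) = -1/(5*(-7 + √2*√202)) = -1/(5*(-7 + 2*√101))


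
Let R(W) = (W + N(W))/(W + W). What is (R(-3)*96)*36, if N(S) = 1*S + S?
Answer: 5184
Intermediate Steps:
N(S) = 2*S (N(S) = S + S = 2*S)
R(W) = 3/2 (R(W) = (W + 2*W)/(W + W) = (3*W)/((2*W)) = (3*W)*(1/(2*W)) = 3/2)
(R(-3)*96)*36 = ((3/2)*96)*36 = 144*36 = 5184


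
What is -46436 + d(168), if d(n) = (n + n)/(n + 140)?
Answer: -510784/11 ≈ -46435.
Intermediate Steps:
d(n) = 2*n/(140 + n) (d(n) = (2*n)/(140 + n) = 2*n/(140 + n))
-46436 + d(168) = -46436 + 2*168/(140 + 168) = -46436 + 2*168/308 = -46436 + 2*168*(1/308) = -46436 + 12/11 = -510784/11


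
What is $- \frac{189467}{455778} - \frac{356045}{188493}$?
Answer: $- \frac{65996893747}{28636987518} \approx -2.3046$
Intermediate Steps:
$- \frac{189467}{455778} - \frac{356045}{188493} = - \frac{65996893747}{28636987518}$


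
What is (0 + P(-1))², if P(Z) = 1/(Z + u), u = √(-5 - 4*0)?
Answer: (1 - I*√5)⁻² ≈ -0.11111 + 0.12423*I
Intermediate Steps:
u = I*√5 (u = √(-5 + 0) = √(-5) = I*√5 ≈ 2.2361*I)
P(Z) = 1/(Z + I*√5)
(0 + P(-1))² = (0 + 1/(-1 + I*√5))² = (1/(-1 + I*√5))² = (-1 + I*√5)⁻²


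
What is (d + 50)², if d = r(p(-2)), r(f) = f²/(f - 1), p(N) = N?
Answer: 21316/9 ≈ 2368.4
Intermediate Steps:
r(f) = f²/(-1 + f)
d = -4/3 (d = (-2)²/(-1 - 2) = 4/(-3) = 4*(-⅓) = -4/3 ≈ -1.3333)
(d + 50)² = (-4/3 + 50)² = (146/3)² = 21316/9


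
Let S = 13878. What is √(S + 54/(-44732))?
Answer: 9*√85707429006/22366 ≈ 117.80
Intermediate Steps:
√(S + 54/(-44732)) = √(13878 + 54/(-44732)) = √(13878 + 54*(-1/44732)) = √(13878 - 27/22366) = √(310395321/22366) = 9*√85707429006/22366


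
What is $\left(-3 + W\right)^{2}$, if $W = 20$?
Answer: $289$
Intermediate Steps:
$\left(-3 + W\right)^{2} = \left(-3 + 20\right)^{2} = 17^{2} = 289$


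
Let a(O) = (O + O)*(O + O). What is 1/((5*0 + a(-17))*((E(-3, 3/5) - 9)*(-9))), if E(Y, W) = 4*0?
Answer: 1/93636 ≈ 1.0680e-5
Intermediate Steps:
E(Y, W) = 0
a(O) = 4*O² (a(O) = (2*O)*(2*O) = 4*O²)
1/((5*0 + a(-17))*((E(-3, 3/5) - 9)*(-9))) = 1/((5*0 + 4*(-17)²)*((0 - 9)*(-9))) = 1/((0 + 4*289)*(-9*(-9))) = 1/((0 + 1156)*81) = 1/(1156*81) = 1/93636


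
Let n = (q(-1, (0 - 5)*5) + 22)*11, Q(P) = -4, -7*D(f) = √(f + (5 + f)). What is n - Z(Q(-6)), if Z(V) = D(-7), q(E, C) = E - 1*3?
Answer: 198 + 3*I/7 ≈ 198.0 + 0.42857*I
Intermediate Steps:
q(E, C) = -3 + E (q(E, C) = E - 3 = -3 + E)
D(f) = -√(5 + 2*f)/7 (D(f) = -√(f + (5 + f))/7 = -√(5 + 2*f)/7)
Z(V) = -3*I/7 (Z(V) = -√(5 + 2*(-7))/7 = -√(5 - 14)/7 = -3*I/7)
n = 198 (n = ((-3 - 1) + 22)*11 = (-4 + 22)*11 = 18*11 = 198)
n - Z(Q(-6)) = 198 - (-3)*I/7 = 198 + 3*I/7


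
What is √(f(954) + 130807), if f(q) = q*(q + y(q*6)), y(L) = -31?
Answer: √1011349 ≈ 1005.7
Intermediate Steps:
f(q) = q*(-31 + q) (f(q) = q*(q - 31) = q*(-31 + q))
√(f(954) + 130807) = √(954*(-31 + 954) + 130807) = √(954*923 + 130807) = √(880542 + 130807) = √1011349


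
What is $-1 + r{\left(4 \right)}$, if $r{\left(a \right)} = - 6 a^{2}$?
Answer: $-97$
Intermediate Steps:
$-1 + r{\left(4 \right)} = -1 - 6 \cdot 4^{2} = -1 - 96 = -97$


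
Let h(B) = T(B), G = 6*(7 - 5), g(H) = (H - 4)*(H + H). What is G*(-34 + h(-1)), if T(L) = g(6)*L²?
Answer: -120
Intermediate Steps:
g(H) = 2*H*(-4 + H) (g(H) = (-4 + H)*(2*H) = 2*H*(-4 + H))
G = 12 (G = 6*2 = 12)
T(L) = 24*L² (T(L) = (2*6*(-4 + 6))*L² = (2*6*2)*L² = 24*L²)
h(B) = 24*B²
G*(-34 + h(-1)) = 12*(-34 + 24*(-1)²) = 12*(-34 + 24*1) = 12*(-34 + 24) = 12*(-10) = -120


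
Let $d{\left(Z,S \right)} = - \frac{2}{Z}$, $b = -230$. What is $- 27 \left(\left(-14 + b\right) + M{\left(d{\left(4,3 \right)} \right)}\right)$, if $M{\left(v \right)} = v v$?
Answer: $\frac{26325}{4} \approx 6581.3$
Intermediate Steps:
$M{\left(v \right)} = v^{2}$
$- 27 \left(\left(-14 + b\right) + M{\left(d{\left(4,3 \right)} \right)}\right) = - 27 \left(\left(-14 - 230\right) + \left(- \frac{2}{4}\right)^{2}\right) = - 27 \left(-244 + \left(\left(-2\right) \frac{1}{4}\right)^{2}\right) = - 27 \left(-244 + \left(- \frac{1}{2}\right)^{2}\right) = - 27 \left(-244 + \frac{1}{4}\right) = \left(-27\right) \left(- \frac{975}{4}\right) = \frac{26325}{4}$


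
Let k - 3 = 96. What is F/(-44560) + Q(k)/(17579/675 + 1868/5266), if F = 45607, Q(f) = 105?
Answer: 6175818219101/2090575043920 ≈ 2.9541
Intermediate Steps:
k = 99 (k = 3 + 96 = 99)
F/(-44560) + Q(k)/(17579/675 + 1868/5266) = 45607/(-44560) + 105/(17579/675 + 1868/5266) = 45607*(-1/44560) + 105/(17579*(1/675) + 1868*(1/5266)) = -45607/44560 + 105/(17579/675 + 934/2633) = -45607/44560 + 105/(46915957/1777275) = -45607/44560 + 105*(1777275/46915957) = -45607/44560 + 186613875/46915957 = 6175818219101/2090575043920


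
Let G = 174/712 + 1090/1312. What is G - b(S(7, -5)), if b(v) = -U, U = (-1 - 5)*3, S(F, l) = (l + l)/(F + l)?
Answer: -988139/58384 ≈ -16.925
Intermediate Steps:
S(F, l) = 2*l/(F + l) (S(F, l) = (2*l)/(F + l) = 2*l/(F + l))
U = -18 (U = -6*3 = -18)
b(v) = 18 (b(v) = -1*(-18) = 18)
G = 62773/58384 (G = 174*(1/712) + 1090*(1/1312) = 87/356 + 545/656 = 62773/58384 ≈ 1.0752)
G - b(S(7, -5)) = 62773/58384 - 1*18 = 62773/58384 - 18 = -988139/58384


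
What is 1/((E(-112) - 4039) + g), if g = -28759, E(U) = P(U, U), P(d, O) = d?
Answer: -1/32910 ≈ -3.0386e-5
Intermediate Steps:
E(U) = U
1/((E(-112) - 4039) + g) = 1/((-112 - 4039) - 28759) = 1/(-4151 - 28759) = 1/(-32910) = -1/32910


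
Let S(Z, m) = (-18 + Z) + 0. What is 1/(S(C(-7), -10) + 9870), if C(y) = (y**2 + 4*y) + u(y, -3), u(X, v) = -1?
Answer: 1/9872 ≈ 0.00010130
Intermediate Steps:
C(y) = -1 + y**2 + 4*y (C(y) = (y**2 + 4*y) - 1 = -1 + y**2 + 4*y)
S(Z, m) = -18 + Z
1/(S(C(-7), -10) + 9870) = 1/((-18 + (-1 + (-7)**2 + 4*(-7))) + 9870) = 1/((-18 + (-1 + 49 - 28)) + 9870) = 1/((-18 + 20) + 9870) = 1/(2 + 9870) = 1/9872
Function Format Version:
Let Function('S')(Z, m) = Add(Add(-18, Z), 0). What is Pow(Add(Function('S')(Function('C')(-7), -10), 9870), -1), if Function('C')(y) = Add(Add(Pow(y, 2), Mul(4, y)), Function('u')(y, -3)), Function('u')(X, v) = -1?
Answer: Rational(1, 9872) ≈ 0.00010130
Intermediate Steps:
Function('C')(y) = Add(-1, Pow(y, 2), Mul(4, y)) (Function('C')(y) = Add(Add(Pow(y, 2), Mul(4, y)), -1) = Add(-1, Pow(y, 2), Mul(4, y)))
Function('S')(Z, m) = Add(-18, Z)
Pow(Add(Function('S')(Function('C')(-7), -10), 9870), -1) = Pow(Add(Add(-18, Add(-1, Pow(-7, 2), Mul(4, -7))), 9870), -1) = Pow(Add(Add(-18, Add(-1, 49, -28)), 9870), -1) = Pow(Add(Add(-18, 20), 9870), -1) = Pow(Add(2, 9870), -1) = Pow(9872, -1) = Rational(1, 9872)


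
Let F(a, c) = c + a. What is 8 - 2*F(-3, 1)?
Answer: 12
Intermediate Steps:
F(a, c) = a + c
8 - 2*F(-3, 1) = 8 - 2*(-3 + 1) = 8 - 2*(-2) = 8 + 4 = 12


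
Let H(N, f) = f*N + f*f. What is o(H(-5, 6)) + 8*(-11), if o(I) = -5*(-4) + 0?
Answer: -68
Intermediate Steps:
H(N, f) = f**2 + N*f (H(N, f) = N*f + f**2 = f**2 + N*f)
o(I) = 20 (o(I) = 20 + 0 = 20)
o(H(-5, 6)) + 8*(-11) = 20 + 8*(-11) = 20 - 88 = -68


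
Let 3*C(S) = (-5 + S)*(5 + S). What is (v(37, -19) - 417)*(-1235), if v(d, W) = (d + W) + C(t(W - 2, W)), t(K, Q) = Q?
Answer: 354445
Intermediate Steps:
C(S) = (-5 + S)*(5 + S)/3 (C(S) = ((-5 + S)*(5 + S))/3 = (-5 + S)*(5 + S)/3)
v(d, W) = -25/3 + W + d + W**2/3 (v(d, W) = (d + W) + (-25/3 + W**2/3) = (W + d) + (-25/3 + W**2/3) = -25/3 + W + d + W**2/3)
(v(37, -19) - 417)*(-1235) = ((-25/3 - 19 + 37 + (1/3)*(-19)**2) - 417)*(-1235) = ((-25/3 - 19 + 37 + (1/3)*361) - 417)*(-1235) = ((-25/3 - 19 + 37 + 361/3) - 417)*(-1235) = (130 - 417)*(-1235) = -287*(-1235) = 354445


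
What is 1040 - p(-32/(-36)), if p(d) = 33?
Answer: 1007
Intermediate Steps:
1040 - p(-32/(-36)) = 1040 - 1*33 = 1040 - 33 = 1007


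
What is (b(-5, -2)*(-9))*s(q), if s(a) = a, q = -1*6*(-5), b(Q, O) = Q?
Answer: 1350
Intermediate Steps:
q = 30 (q = -6*(-5) = 30)
(b(-5, -2)*(-9))*s(q) = -5*(-9)*30 = 45*30 = 1350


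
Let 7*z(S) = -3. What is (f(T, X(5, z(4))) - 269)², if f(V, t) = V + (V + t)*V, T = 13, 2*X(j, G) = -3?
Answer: 45369/4 ≈ 11342.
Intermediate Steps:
z(S) = -3/7 (z(S) = (⅐)*(-3) = -3/7)
X(j, G) = -3/2 (X(j, G) = (½)*(-3) = -3/2)
f(V, t) = V + V*(V + t)
(f(T, X(5, z(4))) - 269)² = (13*(1 + 13 - 3/2) - 269)² = (13*(25/2) - 269)² = (325/2 - 269)² = (-213/2)² = 45369/4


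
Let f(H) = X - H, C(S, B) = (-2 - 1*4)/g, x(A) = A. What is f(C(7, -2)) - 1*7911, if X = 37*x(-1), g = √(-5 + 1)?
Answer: -7948 - 3*I ≈ -7948.0 - 3.0*I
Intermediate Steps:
g = 2*I (g = √(-4) = 2*I ≈ 2.0*I)
C(S, B) = 3*I (C(S, B) = (-2 - 1*4)/((2*I)) = (-2 - 4)*(-I/2) = -(-3)*I = 3*I)
X = -37 (X = 37*(-1) = -37)
f(H) = -37 - H
f(C(7, -2)) - 1*7911 = (-37 - 3*I) - 1*7911 = (-37 - 3*I) - 7911 = -7948 - 3*I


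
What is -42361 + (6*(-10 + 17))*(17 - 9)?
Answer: -42025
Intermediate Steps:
-42361 + (6*(-10 + 17))*(17 - 9) = -42361 + (6*7)*8 = -42361 + 42*8 = -42361 + 336 = -42025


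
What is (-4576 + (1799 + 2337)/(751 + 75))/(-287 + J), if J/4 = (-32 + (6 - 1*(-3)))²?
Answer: -1887820/755377 ≈ -2.4992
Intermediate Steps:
J = 2116 (J = 4*(-32 + (6 - 1*(-3)))² = 4*(-32 + (6 + 3))² = 4*(-32 + 9)² = 4*(-23)² = 4*529 = 2116)
(-4576 + (1799 + 2337)/(751 + 75))/(-287 + J) = (-4576 + (1799 + 2337)/(751 + 75))/(-287 + 2116) = (-4576 + 4136/826)/1829 = (-4576 + 4136*(1/826))*(1/1829) = (-4576 + 2068/413)*(1/1829) = -1887820/413*1/1829 = -1887820/755377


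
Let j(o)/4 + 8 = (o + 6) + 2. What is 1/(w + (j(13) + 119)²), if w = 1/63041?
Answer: 63041/1843381882 ≈ 3.4199e-5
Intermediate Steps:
j(o) = 4*o (j(o) = -32 + 4*((o + 6) + 2) = -32 + 4*((6 + o) + 2) = -32 + 4*(8 + o) = -32 + (32 + 4*o) = 4*o)
w = 1/63041 ≈ 1.5863e-5
1/(w + (j(13) + 119)²) = 1/(1/63041 + (4*13 + 119)²) = 1/(1/63041 + (52 + 119)²) = 1/(1/63041 + 171²) = 1/(1/63041 + 29241) = 1/(1843381882/63041) = 63041/1843381882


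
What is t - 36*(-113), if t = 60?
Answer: 4128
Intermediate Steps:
t - 36*(-113) = 60 - 36*(-113) = 60 + 4068 = 4128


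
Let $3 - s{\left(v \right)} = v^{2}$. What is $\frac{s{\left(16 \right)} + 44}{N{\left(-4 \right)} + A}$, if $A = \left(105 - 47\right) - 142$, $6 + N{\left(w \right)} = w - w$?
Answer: $\frac{209}{90} \approx 2.3222$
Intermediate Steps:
$s{\left(v \right)} = 3 - v^{2}$
$N{\left(w \right)} = -6$ ($N{\left(w \right)} = -6 + \left(w - w\right) = -6 + 0 = -6$)
$A = -84$ ($A = 58 - 142 = -84$)
$\frac{s{\left(16 \right)} + 44}{N{\left(-4 \right)} + A} = \frac{\left(3 - 16^{2}\right) + 44}{-6 - 84} = \frac{\left(3 - 256\right) + 44}{-90} = \left(\left(3 - 256\right) + 44\right) \left(- \frac{1}{90}\right) = \left(-253 + 44\right) \left(- \frac{1}{90}\right) = \left(-209\right) \left(- \frac{1}{90}\right) = \frac{209}{90}$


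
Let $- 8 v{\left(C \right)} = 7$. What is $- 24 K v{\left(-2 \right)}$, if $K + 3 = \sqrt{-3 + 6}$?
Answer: $-63 + 21 \sqrt{3} \approx -26.627$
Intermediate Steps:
$v{\left(C \right)} = - \frac{7}{8}$ ($v{\left(C \right)} = \left(- \frac{1}{8}\right) 7 = - \frac{7}{8}$)
$K = -3 + \sqrt{3}$ ($K = -3 + \sqrt{-3 + 6} = -3 + \sqrt{3} \approx -1.268$)
$- 24 K v{\left(-2 \right)} = - 24 \left(-3 + \sqrt{3}\right) \left(- \frac{7}{8}\right) = \left(72 - 24 \sqrt{3}\right) \left(- \frac{7}{8}\right) = -63 + 21 \sqrt{3}$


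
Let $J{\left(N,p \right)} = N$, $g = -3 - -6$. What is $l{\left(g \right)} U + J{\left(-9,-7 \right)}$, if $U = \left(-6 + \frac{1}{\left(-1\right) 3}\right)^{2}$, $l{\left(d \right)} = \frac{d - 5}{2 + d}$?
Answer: $- \frac{1127}{45} \approx -25.044$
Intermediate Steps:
$g = 3$ ($g = -3 + 6 = 3$)
$l{\left(d \right)} = \frac{-5 + d}{2 + d}$
$U = \frac{361}{9}$ ($U = \left(-6 + \frac{1}{-3}\right)^{2} = \left(-6 - \frac{1}{3}\right)^{2} = \left(- \frac{19}{3}\right)^{2} = \frac{361}{9} \approx 40.111$)
$l{\left(g \right)} U + J{\left(-9,-7 \right)} = \frac{-5 + 3}{2 + 3} \cdot \frac{361}{9} - 9 = \frac{1}{5} \left(-2\right) \frac{361}{9} - 9 = \left(- \frac{2}{5}\right) \frac{361}{9} - 9 = - \frac{722}{45} - 9 = - \frac{1127}{45}$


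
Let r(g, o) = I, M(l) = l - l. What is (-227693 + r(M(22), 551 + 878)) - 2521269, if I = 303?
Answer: -2748659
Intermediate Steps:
M(l) = 0
r(g, o) = 303
(-227693 + r(M(22), 551 + 878)) - 2521269 = (-227693 + 303) - 2521269 = -227390 - 2521269 = -2748659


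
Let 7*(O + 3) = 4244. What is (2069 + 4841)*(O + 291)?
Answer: 43256600/7 ≈ 6.1795e+6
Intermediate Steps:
O = 4223/7 (O = -3 + (⅐)*4244 = -3 + 4244/7 = 4223/7 ≈ 603.29)
(2069 + 4841)*(O + 291) = (2069 + 4841)*(4223/7 + 291) = 6910*(6260/7) = 43256600/7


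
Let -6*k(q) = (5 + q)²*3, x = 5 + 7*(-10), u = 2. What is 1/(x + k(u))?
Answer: -2/179 ≈ -0.011173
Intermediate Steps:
x = -65 (x = 5 - 70 = -65)
k(q) = -(5 + q)²/2 (k(q) = -(5 + q)²*3/6 = -(5 + q)²/2)
1/(x + k(u)) = 1/(-65 - (5 + 2)²/2) = 1/(-65 - ½*7²) = 1/(-65 - ½*49) = 1/(-65 - 49/2) = 1/(-179/2) = -2/179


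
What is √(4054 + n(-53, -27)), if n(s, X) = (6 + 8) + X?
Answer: 3*√449 ≈ 63.569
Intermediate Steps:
n(s, X) = 14 + X
√(4054 + n(-53, -27)) = √(4054 + (14 - 27)) = √(4054 - 13) = √4041 = 3*√449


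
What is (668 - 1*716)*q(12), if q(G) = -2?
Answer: 96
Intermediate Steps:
(668 - 1*716)*q(12) = (668 - 1*716)*(-2) = (668 - 716)*(-2) = -48*(-2) = 96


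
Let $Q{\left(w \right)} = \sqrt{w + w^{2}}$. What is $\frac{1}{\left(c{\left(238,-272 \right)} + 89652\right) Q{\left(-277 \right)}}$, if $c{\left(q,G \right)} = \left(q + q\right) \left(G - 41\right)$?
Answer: $- \frac{\sqrt{19113}}{2268177936} \approx -6.0952 \cdot 10^{-8}$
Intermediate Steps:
$c{\left(q,G \right)} = 2 q \left(-41 + G\right)$
$\frac{1}{\left(c{\left(238,-272 \right)} + 89652\right) Q{\left(-277 \right)}} = \frac{1}{\left(2 \cdot 238 \left(-41 - 272\right) + 89652\right) \sqrt{- 277 \left(1 - 277\right)}} = \frac{1}{\left(2 \cdot 238 \left(-313\right) + 89652\right) \sqrt{\left(-277\right) \left(-276\right)}} = \frac{1}{\left(-148988 + 89652\right) \sqrt{76452}} = \frac{1}{\left(-59336\right) 2 \sqrt{19113}} = - \frac{\frac{1}{38226} \sqrt{19113}}{59336} = - \frac{\sqrt{19113}}{2268177936}$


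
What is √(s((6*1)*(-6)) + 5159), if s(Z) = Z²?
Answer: √6455 ≈ 80.343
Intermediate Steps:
√(s((6*1)*(-6)) + 5159) = √(((6*1)*(-6))² + 5159) = √((6*(-6))² + 5159) = √((-36)² + 5159) = √(1296 + 5159) = √6455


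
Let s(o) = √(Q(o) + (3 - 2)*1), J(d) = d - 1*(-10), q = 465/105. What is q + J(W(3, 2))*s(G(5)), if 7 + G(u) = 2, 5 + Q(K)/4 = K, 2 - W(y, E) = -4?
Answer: 31/7 + 16*I*√39 ≈ 4.4286 + 99.92*I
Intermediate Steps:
W(y, E) = 6 (W(y, E) = 2 - 1*(-4) = 2 + 4 = 6)
Q(K) = -20 + 4*K
G(u) = -5 (G(u) = -7 + 2 = -5)
q = 31/7 (q = 465*(1/105) = 31/7 ≈ 4.4286)
J(d) = 10 + d (J(d) = d + 10 = 10 + d)
s(o) = √(-19 + 4*o) (s(o) = √((-20 + 4*o) + (3 - 2)*1) = √((-20 + 4*o) + 1*1) = √((-20 + 4*o) + 1) = √(-19 + 4*o))
q + J(W(3, 2))*s(G(5)) = 31/7 + (10 + 6)*√(-19 + 4*(-5)) = 31/7 + 16*√(-19 - 20) = 31/7 + 16*√(-39) = 31/7 + 16*(I*√39) = 31/7 + 16*I*√39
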